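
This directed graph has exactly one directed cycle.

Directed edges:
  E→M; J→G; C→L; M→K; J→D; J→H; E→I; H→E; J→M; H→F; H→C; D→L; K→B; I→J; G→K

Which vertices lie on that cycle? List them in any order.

E, H, I, J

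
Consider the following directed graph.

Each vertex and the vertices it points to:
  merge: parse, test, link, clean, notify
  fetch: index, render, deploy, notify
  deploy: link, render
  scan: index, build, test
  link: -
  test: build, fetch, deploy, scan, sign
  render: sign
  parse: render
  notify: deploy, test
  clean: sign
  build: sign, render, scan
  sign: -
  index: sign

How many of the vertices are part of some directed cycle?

A vertex is on a directed cycle iff it belongs to a strongly connected component of size ≥ 2 (or has a self-loop).
The vertices on cycles are {scan, test, build, fetch, notify} — 5 in total.

5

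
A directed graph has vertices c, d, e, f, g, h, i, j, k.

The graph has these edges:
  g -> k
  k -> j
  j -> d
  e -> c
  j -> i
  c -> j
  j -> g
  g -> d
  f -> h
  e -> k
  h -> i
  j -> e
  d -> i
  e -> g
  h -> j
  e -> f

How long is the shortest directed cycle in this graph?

3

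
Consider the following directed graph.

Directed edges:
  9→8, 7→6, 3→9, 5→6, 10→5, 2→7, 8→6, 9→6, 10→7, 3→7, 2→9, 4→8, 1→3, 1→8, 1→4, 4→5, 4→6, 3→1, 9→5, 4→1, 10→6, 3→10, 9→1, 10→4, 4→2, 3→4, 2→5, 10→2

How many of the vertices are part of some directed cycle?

A vertex is on a directed cycle iff it belongs to a strongly connected component of size ≥ 2 (or has a self-loop).
The vertices on cycles are {1, 2, 3, 4, 9, 10} — 6 in total.

6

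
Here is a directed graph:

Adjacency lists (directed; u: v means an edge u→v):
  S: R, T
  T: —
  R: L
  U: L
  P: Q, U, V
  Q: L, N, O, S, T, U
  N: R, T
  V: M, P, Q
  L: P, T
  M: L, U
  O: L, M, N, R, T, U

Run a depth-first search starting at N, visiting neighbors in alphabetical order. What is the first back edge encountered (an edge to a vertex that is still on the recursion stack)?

DFS from N (visiting neighbors in alphabetical order); mark gray on enter, black on exit:
N gray
  R gray
    L gray
      P gray
        Q gray
          Q→L: L is gray → back edge
First back edge: Q → L.

Q->L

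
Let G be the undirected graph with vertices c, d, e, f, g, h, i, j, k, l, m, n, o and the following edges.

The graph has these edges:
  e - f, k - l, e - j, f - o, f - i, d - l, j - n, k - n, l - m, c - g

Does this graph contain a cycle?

No

DFS, tracking each vertex's parent; an edge to a visited non-parent vertex closes a cycle.
Start from d:
visit d (parent –)
  visit l (parent d)
    l–d: parent, skip
    visit m (parent l)
      m–l: parent, skip
    visit k (parent l)
      k–l: parent, skip
      visit n (parent k)
        visit j (parent n)
          j–n: parent, skip
          visit e (parent j)
            visit f (parent e)
              f–e: parent, skip
              visit i (parent f)
                i–f: parent, skip
              visit o (parent f)
                o–f: parent, skip
            e–j: parent, skip
        n–k: parent, skip
visit c (parent –)
  visit g (parent c)
    g–c: parent, skip
visit h (parent –)
No non-parent visited neighbor found — the graph is a forest.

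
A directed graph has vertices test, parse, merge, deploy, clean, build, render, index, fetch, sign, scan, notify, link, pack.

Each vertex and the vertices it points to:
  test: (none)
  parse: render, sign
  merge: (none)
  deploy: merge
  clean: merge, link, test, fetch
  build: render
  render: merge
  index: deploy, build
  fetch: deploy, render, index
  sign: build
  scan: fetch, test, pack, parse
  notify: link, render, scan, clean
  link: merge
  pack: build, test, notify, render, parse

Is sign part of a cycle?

sign lies on a cycle iff there is a path from sign back to itself.
Exploring from sign, it never reaches itself; equivalently, its strongly connected component is a singleton.

No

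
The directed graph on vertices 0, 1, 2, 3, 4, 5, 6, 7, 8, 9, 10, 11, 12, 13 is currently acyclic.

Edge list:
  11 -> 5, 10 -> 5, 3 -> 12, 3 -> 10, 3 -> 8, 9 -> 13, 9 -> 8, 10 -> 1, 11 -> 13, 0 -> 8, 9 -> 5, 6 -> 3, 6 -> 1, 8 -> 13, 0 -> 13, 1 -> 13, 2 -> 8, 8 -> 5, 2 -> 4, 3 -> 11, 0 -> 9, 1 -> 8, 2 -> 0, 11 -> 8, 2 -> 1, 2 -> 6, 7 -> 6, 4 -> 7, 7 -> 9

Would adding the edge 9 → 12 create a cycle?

No

Adding 9→12 creates a cycle iff 12 can already reach 9.
Explore from 12: no path reaches 9. The graph stays acyclic.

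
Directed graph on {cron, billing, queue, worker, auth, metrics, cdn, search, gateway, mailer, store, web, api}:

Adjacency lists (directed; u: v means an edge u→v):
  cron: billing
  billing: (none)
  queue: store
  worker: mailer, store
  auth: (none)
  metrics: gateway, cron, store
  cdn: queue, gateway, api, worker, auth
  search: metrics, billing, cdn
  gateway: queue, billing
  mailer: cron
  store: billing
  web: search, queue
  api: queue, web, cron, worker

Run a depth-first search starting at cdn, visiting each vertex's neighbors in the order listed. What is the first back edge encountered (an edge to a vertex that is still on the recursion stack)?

DFS from cdn (visiting each vertex's neighbors in the order listed); mark gray on enter, black on exit:
cdn gray
  queue gray
    store gray
      billing gray
      billing black
    store black
  queue black
  gateway gray
    gateway→queue: queue black — skip
    gateway→billing: billing black — skip
  gateway black
  api gray
    api→queue: queue black — skip
    web gray
      search gray
        metrics gray
          metrics→gateway: gateway black — skip
          cron gray
            cron→billing: billing black — skip
          cron black
          metrics→store: store black — skip
        metrics black
        search→billing: billing black — skip
        search→cdn: cdn is gray → back edge
First back edge: search → cdn.

search->cdn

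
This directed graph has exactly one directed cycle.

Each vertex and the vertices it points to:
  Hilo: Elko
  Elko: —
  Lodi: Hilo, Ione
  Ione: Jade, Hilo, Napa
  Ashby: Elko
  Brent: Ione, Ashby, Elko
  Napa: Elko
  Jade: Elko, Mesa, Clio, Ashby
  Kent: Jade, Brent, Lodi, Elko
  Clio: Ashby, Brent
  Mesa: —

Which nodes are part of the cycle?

Clio, Ione, Jade, Brent

DFS with gray/black marking from Brent:
Brent gray
  Ione gray
    Jade gray
      Elko gray
      Elko black
      Mesa gray
      Mesa black
      Clio gray
        Ashby gray
          Ashby→Elko: Elko black — skip
        Ashby black
        Clio→Brent: Brent is gray → back edge
Back edge closes the cycle Brent → Ione → Jade → Clio → Brent; its vertices are {Clio, Ione, Jade, Brent}.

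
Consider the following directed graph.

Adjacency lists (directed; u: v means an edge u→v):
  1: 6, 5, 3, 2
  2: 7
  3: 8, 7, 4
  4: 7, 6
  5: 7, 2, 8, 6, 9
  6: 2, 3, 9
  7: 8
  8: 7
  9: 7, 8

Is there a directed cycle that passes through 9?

9 lies on a cycle iff there is a path from 9 back to itself.
Exploring from 9, it never reaches itself; equivalently, its strongly connected component is a singleton.

No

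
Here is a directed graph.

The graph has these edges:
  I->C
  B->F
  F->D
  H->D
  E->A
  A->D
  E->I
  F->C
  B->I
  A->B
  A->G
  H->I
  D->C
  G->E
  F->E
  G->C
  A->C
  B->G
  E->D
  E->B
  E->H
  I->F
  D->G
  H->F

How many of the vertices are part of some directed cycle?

8

A vertex is on a directed cycle iff it belongs to a strongly connected component of size ≥ 2 (or has a self-loop).
The vertices on cycles are {A, B, D, E, F, G, H, I} — 8 in total.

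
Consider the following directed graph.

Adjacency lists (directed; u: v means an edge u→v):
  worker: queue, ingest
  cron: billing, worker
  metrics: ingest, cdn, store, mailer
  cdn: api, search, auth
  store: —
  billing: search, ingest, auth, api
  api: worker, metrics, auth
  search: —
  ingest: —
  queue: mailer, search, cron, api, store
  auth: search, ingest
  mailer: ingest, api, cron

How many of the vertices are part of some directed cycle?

A vertex is on a directed cycle iff it belongs to a strongly connected component of size ≥ 2 (or has a self-loop).
The vertices on cycles are {api, cdn, cron, queue, mailer, worker, billing, metrics} — 8 in total.

8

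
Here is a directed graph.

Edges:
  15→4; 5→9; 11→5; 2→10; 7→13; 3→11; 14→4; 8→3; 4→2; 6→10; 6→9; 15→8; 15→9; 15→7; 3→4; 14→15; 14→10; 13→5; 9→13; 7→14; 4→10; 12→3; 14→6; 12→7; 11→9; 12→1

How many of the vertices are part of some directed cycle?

A vertex is on a directed cycle iff it belongs to a strongly connected component of size ≥ 2 (or has a self-loop).
The vertices on cycles are {5, 7, 9, 13, 14, 15} — 6 in total.

6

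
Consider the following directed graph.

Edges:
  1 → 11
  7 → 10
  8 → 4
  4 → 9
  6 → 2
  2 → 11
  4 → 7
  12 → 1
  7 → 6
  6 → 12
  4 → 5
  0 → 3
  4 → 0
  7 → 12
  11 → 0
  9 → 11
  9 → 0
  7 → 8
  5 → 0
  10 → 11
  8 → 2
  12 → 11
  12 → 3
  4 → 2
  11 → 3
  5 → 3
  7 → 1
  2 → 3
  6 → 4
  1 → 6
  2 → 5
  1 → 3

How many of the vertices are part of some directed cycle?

A vertex is on a directed cycle iff it belongs to a strongly connected component of size ≥ 2 (or has a self-loop).
The vertices on cycles are {1, 4, 6, 7, 8, 12} — 6 in total.

6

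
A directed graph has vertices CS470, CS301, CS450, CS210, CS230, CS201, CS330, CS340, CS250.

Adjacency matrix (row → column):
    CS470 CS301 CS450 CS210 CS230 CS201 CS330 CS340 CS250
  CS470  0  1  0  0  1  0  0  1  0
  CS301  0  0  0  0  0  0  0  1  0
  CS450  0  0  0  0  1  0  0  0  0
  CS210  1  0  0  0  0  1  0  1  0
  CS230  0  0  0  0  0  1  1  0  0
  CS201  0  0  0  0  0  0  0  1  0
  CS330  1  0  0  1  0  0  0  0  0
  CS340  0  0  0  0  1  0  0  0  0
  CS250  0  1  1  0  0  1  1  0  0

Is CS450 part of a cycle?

No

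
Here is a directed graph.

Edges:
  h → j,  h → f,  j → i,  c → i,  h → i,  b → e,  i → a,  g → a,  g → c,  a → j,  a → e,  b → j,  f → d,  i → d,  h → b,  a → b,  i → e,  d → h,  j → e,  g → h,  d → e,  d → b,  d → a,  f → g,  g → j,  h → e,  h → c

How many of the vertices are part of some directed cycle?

9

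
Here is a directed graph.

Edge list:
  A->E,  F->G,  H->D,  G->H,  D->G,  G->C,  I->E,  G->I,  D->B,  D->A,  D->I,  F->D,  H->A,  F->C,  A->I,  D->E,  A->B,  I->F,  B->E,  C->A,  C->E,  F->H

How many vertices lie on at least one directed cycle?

A vertex is on a directed cycle iff it belongs to a strongly connected component of size ≥ 2 (or has a self-loop).
The vertices on cycles are {A, C, D, F, G, H, I} — 7 in total.

7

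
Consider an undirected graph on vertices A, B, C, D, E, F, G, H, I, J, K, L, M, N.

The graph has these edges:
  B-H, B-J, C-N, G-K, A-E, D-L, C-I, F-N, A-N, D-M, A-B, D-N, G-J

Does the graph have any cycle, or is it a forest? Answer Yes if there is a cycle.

No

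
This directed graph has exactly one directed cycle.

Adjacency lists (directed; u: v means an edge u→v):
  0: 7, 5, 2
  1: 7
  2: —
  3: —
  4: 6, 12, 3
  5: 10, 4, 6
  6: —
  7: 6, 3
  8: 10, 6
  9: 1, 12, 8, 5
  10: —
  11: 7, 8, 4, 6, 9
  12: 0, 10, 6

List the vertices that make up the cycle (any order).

0, 4, 5, 12

DFS with gray/black marking from 12:
12 gray
  0 gray
    7 gray
      6 gray
      6 black
      3 gray
      3 black
    7 black
    5 gray
      10 gray
      10 black
      4 gray
        4→6: 6 black — skip
        4→12: 12 is gray → back edge
Back edge closes the cycle 12 → 0 → 5 → 4 → 12; its vertices are {0, 4, 5, 12}.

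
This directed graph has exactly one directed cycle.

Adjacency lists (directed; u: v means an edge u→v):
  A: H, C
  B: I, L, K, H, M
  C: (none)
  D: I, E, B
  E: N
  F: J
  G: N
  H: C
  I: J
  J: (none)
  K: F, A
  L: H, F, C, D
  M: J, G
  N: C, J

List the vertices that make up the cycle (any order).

DFS with gray/black marking from D:
D gray
  I gray
    J gray
    J black
  I black
  E gray
    N gray
      C gray
      C black
      N→J: J black — skip
    N black
  E black
  B gray
    B→I: I black — skip
    L gray
      H gray
        H→C: C black — skip
      H black
      F gray
        F→J: J black — skip
      F black
      L→C: C black — skip
      L→D: D is gray → back edge
Back edge closes the cycle D → B → L → D; its vertices are {B, D, L}.

B, D, L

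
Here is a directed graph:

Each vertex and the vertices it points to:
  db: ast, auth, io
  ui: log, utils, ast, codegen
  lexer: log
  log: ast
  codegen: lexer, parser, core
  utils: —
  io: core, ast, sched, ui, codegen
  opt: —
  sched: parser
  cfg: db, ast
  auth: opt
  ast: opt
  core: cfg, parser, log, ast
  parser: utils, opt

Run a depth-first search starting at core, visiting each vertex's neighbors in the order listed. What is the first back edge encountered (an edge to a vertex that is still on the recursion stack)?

io->core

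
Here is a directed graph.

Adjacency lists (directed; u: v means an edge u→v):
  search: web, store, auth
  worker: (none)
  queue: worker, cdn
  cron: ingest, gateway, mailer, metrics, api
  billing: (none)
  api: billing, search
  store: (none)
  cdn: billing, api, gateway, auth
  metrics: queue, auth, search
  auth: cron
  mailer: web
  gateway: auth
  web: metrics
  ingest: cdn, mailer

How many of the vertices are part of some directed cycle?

11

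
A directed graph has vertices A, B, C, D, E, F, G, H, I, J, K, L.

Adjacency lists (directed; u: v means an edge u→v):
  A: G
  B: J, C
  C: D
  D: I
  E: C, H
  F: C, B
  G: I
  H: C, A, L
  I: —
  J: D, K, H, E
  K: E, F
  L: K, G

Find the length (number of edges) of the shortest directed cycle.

4

For each vertex v, BFS finds the shortest path from v back to v.
The shortest such closed walk is J → K → F → B → J, length 4.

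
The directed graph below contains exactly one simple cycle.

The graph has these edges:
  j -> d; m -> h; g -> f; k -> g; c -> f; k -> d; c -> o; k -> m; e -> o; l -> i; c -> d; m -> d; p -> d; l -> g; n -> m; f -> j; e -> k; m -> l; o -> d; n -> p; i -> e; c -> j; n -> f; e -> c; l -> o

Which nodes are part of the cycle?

e, i, k, l, m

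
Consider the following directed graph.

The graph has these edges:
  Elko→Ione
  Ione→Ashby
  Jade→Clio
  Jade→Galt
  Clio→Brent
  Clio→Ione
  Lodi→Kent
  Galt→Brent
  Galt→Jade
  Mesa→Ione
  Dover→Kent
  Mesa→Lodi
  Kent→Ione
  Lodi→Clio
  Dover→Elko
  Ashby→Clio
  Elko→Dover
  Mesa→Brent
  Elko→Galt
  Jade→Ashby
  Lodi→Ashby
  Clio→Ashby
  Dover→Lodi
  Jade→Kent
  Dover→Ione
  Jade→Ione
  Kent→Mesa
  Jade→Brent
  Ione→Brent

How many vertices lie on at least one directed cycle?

A vertex is on a directed cycle iff it belongs to a strongly connected component of size ≥ 2 (or has a self-loop).
The vertices on cycles are {Clio, Elko, Galt, Ione, Jade, Kent, Lodi, Mesa, Ashby, Dover} — 10 in total.

10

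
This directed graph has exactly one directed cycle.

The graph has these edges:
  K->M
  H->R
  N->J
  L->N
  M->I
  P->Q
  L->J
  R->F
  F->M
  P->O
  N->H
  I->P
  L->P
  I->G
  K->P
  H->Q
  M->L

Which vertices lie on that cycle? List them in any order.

DFS with gray/black marking from M:
M gray
  L gray
    P gray
      Q gray
      Q black
      O gray
      O black
    P black
    J gray
    J black
    N gray
      H gray
        R gray
          F gray
            F→M: M is gray → back edge
Back edge closes the cycle M → L → N → H → R → F → M; its vertices are {F, H, L, M, N, R}.

F, H, L, M, N, R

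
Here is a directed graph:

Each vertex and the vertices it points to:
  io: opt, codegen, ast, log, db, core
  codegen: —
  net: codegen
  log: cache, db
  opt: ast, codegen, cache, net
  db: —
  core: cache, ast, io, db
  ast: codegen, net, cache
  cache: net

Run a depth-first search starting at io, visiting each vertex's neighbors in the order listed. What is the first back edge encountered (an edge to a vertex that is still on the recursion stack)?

core→io

DFS from io (visiting each vertex's neighbors in the order listed); mark gray on enter, black on exit:
io gray
  opt gray
    ast gray
      codegen gray
      codegen black
      net gray
        net→codegen: codegen black — skip
      net black
      cache gray
        cache→net: net black — skip
      cache black
    ast black
    opt→codegen: codegen black — skip
    opt→cache: cache black — skip
    opt→net: net black — skip
  opt black
  io→codegen: codegen black — skip
  io→ast: ast black — skip
  log gray
    log→cache: cache black — skip
    db gray
    db black
  log black
  io→db: db black — skip
  core gray
    core→cache: cache black — skip
    core→ast: ast black — skip
    core→io: io is gray → back edge
First back edge: core → io.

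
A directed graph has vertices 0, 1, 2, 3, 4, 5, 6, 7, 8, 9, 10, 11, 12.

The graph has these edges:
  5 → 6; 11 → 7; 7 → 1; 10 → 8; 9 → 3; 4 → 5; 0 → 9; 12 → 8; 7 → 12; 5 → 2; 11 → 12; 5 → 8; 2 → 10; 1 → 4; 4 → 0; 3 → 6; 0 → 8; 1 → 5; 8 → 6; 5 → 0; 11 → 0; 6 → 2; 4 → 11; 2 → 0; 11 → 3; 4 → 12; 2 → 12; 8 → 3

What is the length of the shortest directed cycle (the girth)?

4

For each vertex v, BFS finds the shortest path from v back to v.
The shortest such closed walk is 1 → 4 → 11 → 7 → 1, length 4.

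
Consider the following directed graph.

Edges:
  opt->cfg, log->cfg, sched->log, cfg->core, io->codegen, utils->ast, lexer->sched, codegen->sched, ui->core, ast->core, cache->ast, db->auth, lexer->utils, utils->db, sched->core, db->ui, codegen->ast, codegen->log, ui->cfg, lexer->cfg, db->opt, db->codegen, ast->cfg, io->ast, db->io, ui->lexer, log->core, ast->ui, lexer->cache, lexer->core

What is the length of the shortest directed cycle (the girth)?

For each vertex v, BFS finds the shortest path from v back to v.
The shortest such closed walk is utils → db → ui → lexer → utils, length 4.

4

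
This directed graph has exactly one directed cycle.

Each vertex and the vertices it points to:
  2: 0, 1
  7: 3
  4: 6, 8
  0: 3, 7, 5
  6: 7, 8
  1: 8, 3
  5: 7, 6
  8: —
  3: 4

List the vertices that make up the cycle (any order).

DFS with gray/black marking from 3:
3 gray
  4 gray
    6 gray
      7 gray
        7→3: 3 is gray → back edge
Back edge closes the cycle 3 → 4 → 6 → 7 → 3; its vertices are {3, 4, 6, 7}.

3, 4, 6, 7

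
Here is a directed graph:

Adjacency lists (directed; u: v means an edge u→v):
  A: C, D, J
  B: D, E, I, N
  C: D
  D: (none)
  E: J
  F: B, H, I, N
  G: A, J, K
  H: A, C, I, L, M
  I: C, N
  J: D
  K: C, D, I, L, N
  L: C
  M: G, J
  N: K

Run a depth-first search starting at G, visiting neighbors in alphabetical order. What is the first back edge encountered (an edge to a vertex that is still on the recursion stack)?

DFS from G (visiting neighbors in alphabetical order); mark gray on enter, black on exit:
G gray
  A gray
    C gray
      D gray
      D black
    C black
    A→D: D black — skip
    J gray
      J→D: D black — skip
    J black
  A black
  G→J: J black — skip
  K gray
    K→C: C black — skip
    K→D: D black — skip
    I gray
      I→C: C black — skip
      N gray
        N→K: K is gray → back edge
First back edge: N → K.

N→K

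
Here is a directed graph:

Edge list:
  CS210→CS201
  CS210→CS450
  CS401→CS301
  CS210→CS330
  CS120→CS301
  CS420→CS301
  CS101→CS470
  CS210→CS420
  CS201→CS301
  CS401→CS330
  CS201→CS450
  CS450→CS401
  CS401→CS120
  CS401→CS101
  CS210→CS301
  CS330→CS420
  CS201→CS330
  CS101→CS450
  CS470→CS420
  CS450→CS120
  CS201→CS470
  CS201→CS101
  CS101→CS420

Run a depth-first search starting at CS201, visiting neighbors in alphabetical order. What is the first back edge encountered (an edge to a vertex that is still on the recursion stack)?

CS401→CS101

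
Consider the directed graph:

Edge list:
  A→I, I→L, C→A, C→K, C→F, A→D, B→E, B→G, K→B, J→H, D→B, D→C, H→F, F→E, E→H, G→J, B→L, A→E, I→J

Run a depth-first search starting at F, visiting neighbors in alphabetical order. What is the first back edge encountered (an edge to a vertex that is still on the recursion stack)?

H→F

DFS from F (visiting neighbors in alphabetical order); mark gray on enter, black on exit:
F gray
  E gray
    H gray
      H→F: F is gray → back edge
First back edge: H → F.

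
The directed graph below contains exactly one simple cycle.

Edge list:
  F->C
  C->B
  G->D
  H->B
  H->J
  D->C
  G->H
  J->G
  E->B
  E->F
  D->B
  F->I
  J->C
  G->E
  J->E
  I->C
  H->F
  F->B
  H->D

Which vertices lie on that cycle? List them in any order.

DFS with gray/black marking from H:
H gray
  J gray
    G gray
      G→H: H is gray → back edge
Back edge closes the cycle H → J → G → H; its vertices are {G, H, J}.

G, H, J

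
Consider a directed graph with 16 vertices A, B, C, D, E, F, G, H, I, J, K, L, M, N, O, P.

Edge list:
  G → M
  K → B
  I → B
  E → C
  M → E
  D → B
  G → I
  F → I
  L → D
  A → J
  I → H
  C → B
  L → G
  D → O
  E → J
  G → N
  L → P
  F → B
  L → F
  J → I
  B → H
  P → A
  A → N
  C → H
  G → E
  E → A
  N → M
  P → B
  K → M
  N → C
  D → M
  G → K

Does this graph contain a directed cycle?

DFS with white/gray/black marking, starting from H:
H gray
H black
A gray
  N gray
    C gray
      B gray
        B→H: H black — skip
      B black
      C→H: H black — skip
    C black
    M gray
      E gray
        E→A: A is gray → back edge
Back edge found, so a cycle exists: A → N → M → E → A.

Yes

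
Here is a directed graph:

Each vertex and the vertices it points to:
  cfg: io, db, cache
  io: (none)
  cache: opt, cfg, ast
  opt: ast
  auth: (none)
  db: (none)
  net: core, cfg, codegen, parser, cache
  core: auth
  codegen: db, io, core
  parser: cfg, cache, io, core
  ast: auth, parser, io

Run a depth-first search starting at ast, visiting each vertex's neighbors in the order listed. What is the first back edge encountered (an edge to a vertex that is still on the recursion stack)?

opt→ast

DFS from ast (visiting each vertex's neighbors in the order listed); mark gray on enter, black on exit:
ast gray
  auth gray
  auth black
  parser gray
    cfg gray
      io gray
      io black
      db gray
      db black
      cache gray
        opt gray
          opt→ast: ast is gray → back edge
First back edge: opt → ast.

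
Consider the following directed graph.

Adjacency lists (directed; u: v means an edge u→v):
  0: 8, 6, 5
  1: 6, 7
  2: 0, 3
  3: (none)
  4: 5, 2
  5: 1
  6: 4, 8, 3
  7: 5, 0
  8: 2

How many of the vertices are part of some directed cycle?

8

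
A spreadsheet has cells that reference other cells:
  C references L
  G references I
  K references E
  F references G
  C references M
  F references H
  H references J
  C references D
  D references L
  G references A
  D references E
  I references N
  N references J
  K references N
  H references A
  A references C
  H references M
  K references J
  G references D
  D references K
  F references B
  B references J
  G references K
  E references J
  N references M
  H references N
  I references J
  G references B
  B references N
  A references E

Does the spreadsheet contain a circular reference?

No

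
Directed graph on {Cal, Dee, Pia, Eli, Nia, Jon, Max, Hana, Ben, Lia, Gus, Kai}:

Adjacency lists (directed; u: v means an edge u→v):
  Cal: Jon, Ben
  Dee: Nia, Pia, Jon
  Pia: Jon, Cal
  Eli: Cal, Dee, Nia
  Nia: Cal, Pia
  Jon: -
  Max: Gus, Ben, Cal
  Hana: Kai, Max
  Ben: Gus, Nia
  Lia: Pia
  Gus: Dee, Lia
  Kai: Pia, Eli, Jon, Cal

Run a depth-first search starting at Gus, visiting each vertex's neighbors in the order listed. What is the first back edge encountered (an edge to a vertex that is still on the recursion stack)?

DFS from Gus (visiting each vertex's neighbors in the order listed); mark gray on enter, black on exit:
Gus gray
  Dee gray
    Nia gray
      Cal gray
        Jon gray
        Jon black
        Ben gray
          Ben→Gus: Gus is gray → back edge
First back edge: Ben → Gus.

Ben->Gus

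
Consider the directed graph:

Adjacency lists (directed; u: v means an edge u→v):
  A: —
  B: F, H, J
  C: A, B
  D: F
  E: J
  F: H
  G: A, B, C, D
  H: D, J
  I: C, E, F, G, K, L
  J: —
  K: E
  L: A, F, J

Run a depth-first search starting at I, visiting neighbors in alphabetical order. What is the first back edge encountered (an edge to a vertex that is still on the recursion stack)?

DFS from I (visiting neighbors in alphabetical order); mark gray on enter, black on exit:
I gray
  C gray
    A gray
    A black
    B gray
      F gray
        H gray
          D gray
            D→F: F is gray → back edge
First back edge: D → F.

D->F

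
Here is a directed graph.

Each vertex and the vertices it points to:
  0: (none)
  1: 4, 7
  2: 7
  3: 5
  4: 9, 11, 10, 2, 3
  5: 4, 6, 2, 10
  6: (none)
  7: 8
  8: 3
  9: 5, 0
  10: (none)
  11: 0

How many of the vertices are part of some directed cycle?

A vertex is on a directed cycle iff it belongs to a strongly connected component of size ≥ 2 (or has a self-loop).
The vertices on cycles are {2, 3, 4, 5, 7, 8, 9} — 7 in total.

7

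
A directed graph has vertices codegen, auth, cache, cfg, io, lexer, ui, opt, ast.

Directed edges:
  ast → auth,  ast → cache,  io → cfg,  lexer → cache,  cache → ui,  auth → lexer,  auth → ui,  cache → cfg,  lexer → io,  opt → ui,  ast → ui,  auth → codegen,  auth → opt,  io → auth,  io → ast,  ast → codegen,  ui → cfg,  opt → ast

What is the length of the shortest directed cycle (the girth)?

3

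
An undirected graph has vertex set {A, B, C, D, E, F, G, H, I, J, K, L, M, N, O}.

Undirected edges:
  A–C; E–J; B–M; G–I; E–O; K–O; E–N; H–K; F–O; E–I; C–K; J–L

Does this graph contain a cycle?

No

DFS, tracking each vertex's parent; an edge to a visited non-parent vertex closes a cycle.
Start from K:
visit K (parent –)
  visit C (parent K)
    visit A (parent C)
      A–C: parent, skip
    C–K: parent, skip
  visit O (parent K)
    visit F (parent O)
      F–O: parent, skip
    visit E (parent O)
      visit N (parent E)
        N–E: parent, skip
      visit I (parent E)
        I–E: parent, skip
        visit G (parent I)
          G–I: parent, skip
      E–O: parent, skip
      visit J (parent E)
        visit L (parent J)
          L–J: parent, skip
        J–E: parent, skip
    O–K: parent, skip
  visit H (parent K)
    H–K: parent, skip
visit B (parent –)
  visit M (parent B)
    M–B: parent, skip
visit D (parent –)
No non-parent visited neighbor found — the graph is a forest.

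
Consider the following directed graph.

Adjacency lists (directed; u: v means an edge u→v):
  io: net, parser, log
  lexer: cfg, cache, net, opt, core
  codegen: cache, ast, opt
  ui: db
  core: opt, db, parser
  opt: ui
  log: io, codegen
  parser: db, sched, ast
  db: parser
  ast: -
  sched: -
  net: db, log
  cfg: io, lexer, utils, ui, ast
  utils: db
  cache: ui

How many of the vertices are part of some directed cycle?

A vertex is on a directed cycle iff it belongs to a strongly connected component of size ≥ 2 (or has a self-loop).
The vertices on cycles are {db, io, cfg, log, net, lexer, parser} — 7 in total.

7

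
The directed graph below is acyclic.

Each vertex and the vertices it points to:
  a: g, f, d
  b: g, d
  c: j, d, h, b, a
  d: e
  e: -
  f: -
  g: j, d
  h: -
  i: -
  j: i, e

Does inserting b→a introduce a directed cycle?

Adding b→a creates a cycle iff a can already reach b.
Explore from a: no path reaches b. The graph stays acyclic.

No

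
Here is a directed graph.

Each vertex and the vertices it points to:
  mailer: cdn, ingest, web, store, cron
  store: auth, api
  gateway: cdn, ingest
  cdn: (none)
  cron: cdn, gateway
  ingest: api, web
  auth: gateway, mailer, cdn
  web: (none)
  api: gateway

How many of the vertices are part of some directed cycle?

6

A vertex is on a directed cycle iff it belongs to a strongly connected component of size ≥ 2 (or has a self-loop).
The vertices on cycles are {api, auth, store, ingest, mailer, gateway} — 6 in total.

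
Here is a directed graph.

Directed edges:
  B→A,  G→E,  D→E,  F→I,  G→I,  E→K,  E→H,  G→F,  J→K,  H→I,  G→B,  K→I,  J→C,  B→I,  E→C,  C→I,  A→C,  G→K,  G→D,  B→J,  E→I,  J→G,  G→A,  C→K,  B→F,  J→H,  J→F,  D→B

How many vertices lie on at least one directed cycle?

A vertex is on a directed cycle iff it belongs to a strongly connected component of size ≥ 2 (or has a self-loop).
The vertices on cycles are {B, D, G, J} — 4 in total.

4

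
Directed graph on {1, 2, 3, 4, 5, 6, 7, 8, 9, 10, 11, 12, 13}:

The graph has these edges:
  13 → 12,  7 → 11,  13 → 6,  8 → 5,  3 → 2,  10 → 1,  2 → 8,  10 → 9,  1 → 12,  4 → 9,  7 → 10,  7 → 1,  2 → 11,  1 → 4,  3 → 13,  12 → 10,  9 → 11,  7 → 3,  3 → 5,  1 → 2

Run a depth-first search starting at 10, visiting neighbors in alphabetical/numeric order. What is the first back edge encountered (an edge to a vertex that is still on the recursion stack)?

12→10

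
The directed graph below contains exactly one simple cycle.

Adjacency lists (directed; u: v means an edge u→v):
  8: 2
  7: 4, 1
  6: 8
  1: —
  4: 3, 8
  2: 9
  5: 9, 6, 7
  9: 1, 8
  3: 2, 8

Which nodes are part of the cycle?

DFS with gray/black marking from 9:
9 gray
  1 gray
  1 black
  8 gray
    2 gray
      2→9: 9 is gray → back edge
Back edge closes the cycle 9 → 8 → 2 → 9; its vertices are {2, 8, 9}.

2, 8, 9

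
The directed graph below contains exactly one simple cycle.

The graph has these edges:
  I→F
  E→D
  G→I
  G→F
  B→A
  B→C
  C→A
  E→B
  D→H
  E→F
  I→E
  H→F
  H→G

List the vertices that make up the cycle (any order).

DFS with gray/black marking from E:
E gray
  F gray
  F black
  D gray
    H gray
      H→F: F black — skip
      G gray
        I gray
          I→F: F black — skip
          I→E: E is gray → back edge
Back edge closes the cycle E → D → H → G → I → E; its vertices are {D, E, G, H, I}.

D, E, G, H, I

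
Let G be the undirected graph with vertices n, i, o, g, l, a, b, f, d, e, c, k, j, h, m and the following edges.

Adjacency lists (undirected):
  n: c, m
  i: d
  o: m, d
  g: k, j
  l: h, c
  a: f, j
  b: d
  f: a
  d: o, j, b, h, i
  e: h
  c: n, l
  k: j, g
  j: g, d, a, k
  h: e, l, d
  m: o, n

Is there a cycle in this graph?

DFS, tracking each vertex's parent; an edge to a visited non-parent vertex closes a cycle.
Start from d:
visit d (parent –)
  visit o (parent d)
    visit m (parent o)
      m–o: parent, skip
      visit n (parent m)
        visit c (parent n)
          c–n: parent, skip
          visit l (parent c)
            visit h (parent l)
              visit e (parent h)
                e–h: parent, skip
              h–l: parent, skip
              h–d: d visited and ≠ parent → cycle
Cycle: d – o – m – n – c – l – h – d.

Yes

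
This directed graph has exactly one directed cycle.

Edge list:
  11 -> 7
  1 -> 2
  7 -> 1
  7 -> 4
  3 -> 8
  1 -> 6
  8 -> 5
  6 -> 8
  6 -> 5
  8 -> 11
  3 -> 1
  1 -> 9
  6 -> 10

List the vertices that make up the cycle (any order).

1, 6, 7, 8, 11

DFS with gray/black marking from 1:
1 gray
  2 gray
  2 black
  6 gray
    5 gray
    5 black
    8 gray
      11 gray
        7 gray
          4 gray
          4 black
          7→1: 1 is gray → back edge
Back edge closes the cycle 1 → 6 → 8 → 11 → 7 → 1; its vertices are {1, 6, 7, 8, 11}.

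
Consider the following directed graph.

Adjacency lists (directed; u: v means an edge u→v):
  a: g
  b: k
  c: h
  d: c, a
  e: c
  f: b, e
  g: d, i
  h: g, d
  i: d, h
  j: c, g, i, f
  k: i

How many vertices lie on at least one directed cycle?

6

A vertex is on a directed cycle iff it belongs to a strongly connected component of size ≥ 2 (or has a self-loop).
The vertices on cycles are {a, c, d, g, h, i} — 6 in total.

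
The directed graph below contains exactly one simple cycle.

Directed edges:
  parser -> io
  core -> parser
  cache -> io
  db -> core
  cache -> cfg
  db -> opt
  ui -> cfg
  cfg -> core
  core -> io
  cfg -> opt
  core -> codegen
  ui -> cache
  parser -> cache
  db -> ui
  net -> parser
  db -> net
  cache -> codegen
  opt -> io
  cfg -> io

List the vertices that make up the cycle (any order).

cfg, core, cache, parser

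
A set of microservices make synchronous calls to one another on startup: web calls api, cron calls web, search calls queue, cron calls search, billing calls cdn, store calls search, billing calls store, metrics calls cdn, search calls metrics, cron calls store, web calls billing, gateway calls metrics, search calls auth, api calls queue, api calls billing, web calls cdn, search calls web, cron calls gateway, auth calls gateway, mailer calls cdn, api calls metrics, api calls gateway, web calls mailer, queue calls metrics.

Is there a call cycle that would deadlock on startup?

Yes

DFS with white/gray/black marking, starting from mailer:
mailer gray
  cdn gray
  cdn black
mailer black
store gray
  search gray
    auth gray
      gateway gray
        metrics gray
          metrics→cdn: cdn black — skip
        metrics black
      gateway black
    auth black
    queue gray
      queue→metrics: metrics black — skip
    queue black
    search→metrics: metrics black — skip
    web gray
      web→mailer: mailer black — skip
      api gray
        api→gateway: gateway black — skip
        api→queue: queue black — skip
        billing gray
          billing→store: store is gray → back edge
Back edge found, so a cycle exists: store → search → web → api → billing → store.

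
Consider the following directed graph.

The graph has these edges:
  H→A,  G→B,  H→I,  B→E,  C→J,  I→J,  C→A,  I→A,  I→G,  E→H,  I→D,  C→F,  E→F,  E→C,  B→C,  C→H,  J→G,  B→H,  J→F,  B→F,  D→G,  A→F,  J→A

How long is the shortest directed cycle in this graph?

4

For each vertex v, BFS finds the shortest path from v back to v.
The shortest such closed walk is I → G → B → H → I, length 4.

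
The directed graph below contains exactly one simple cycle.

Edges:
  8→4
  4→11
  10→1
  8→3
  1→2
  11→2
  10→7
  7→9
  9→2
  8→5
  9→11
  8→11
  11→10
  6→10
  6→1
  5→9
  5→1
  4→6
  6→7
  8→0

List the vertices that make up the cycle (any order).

7, 9, 10, 11

DFS with gray/black marking from 11:
11 gray
  2 gray
  2 black
  10 gray
    7 gray
      9 gray
        9→11: 11 is gray → back edge
Back edge closes the cycle 11 → 10 → 7 → 9 → 11; its vertices are {7, 9, 10, 11}.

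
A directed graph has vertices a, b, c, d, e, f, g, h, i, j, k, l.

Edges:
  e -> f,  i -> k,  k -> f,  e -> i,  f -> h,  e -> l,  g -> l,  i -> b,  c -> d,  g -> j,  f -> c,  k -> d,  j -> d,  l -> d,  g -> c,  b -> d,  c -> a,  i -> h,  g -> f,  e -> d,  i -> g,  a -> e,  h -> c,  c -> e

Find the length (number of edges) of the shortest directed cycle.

For each vertex v, BFS finds the shortest path from v back to v.
The shortest such closed walk is c → e → f → c, length 3.

3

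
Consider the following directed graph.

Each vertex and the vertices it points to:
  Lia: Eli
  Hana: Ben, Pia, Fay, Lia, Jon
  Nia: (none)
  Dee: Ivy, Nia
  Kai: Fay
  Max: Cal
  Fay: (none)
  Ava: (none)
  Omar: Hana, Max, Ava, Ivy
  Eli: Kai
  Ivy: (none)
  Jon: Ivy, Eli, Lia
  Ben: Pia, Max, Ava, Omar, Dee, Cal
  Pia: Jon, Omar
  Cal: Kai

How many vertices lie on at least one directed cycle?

A vertex is on a directed cycle iff it belongs to a strongly connected component of size ≥ 2 (or has a self-loop).
The vertices on cycles are {Ben, Pia, Hana, Omar} — 4 in total.

4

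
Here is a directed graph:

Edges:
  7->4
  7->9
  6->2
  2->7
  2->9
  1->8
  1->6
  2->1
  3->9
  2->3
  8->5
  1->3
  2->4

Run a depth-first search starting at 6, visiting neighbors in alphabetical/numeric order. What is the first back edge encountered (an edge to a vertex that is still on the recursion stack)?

1->6

DFS from 6 (visiting neighbors in alphabetical/numeric order); mark gray on enter, black on exit:
6 gray
  2 gray
    1 gray
      3 gray
        9 gray
        9 black
      3 black
      1→6: 6 is gray → back edge
First back edge: 1 → 6.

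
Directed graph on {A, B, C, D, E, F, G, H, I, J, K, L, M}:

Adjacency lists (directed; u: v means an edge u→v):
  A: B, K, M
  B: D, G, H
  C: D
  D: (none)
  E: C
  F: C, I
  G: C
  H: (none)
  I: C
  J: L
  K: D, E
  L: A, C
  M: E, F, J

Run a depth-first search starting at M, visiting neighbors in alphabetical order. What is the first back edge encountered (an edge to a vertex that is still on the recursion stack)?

A->M

DFS from M (visiting neighbors in alphabetical order); mark gray on enter, black on exit:
M gray
  E gray
    C gray
      D gray
      D black
    C black
  E black
  F gray
    F→C: C black — skip
    I gray
      I→C: C black — skip
    I black
  F black
  J gray
    L gray
      A gray
        B gray
          B→D: D black — skip
          G gray
            G→C: C black — skip
          G black
          H gray
          H black
        B black
        K gray
          K→D: D black — skip
          K→E: E black — skip
        K black
        A→M: M is gray → back edge
First back edge: A → M.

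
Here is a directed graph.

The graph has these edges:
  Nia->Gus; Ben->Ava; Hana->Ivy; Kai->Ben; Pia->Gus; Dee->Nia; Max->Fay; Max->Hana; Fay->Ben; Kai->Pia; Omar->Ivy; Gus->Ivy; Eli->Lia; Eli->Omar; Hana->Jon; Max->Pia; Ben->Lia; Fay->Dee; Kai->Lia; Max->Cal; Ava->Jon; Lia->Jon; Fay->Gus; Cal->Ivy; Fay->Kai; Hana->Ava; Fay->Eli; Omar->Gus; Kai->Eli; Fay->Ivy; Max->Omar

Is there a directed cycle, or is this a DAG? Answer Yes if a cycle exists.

No

DFS with white/gray/black marking, starting from Kai:
Kai gray
  Pia gray
    Gus gray
      Ivy gray
      Ivy black
    Gus black
  Pia black
  Lia gray
    Jon gray
    Jon black
  Lia black
  Ben gray
    Ava gray
      Ava→Jon: Jon black — skip
    Ava black
    Ben→Lia: Lia black — skip
  Ben black
  Eli gray
    Eli→Lia: Lia black — skip
    Omar gray
      Omar→Gus: Gus black — skip
      Omar→Ivy: Ivy black — skip
    Omar black
  Eli black
Kai black
Hana gray
  Hana→Ivy: Ivy black — skip
  Hana→Ava: Ava black — skip
  Hana→Jon: Jon black — skip
Hana black
Max gray
  Cal gray
    Cal→Ivy: Ivy black — skip
  Cal black
  Max→Pia: Pia black — skip
  Fay gray
    Fay→Eli: Eli black — skip
    Fay→Kai: Kai black — skip
    Fay→Gus: Gus black — skip
    Dee gray
      Nia gray
        Nia→Gus: Gus black — skip
      Nia black
    Dee black
    Fay→Ben: Ben black — skip
    Fay→Ivy: Ivy black — skip
  Fay black
  Max→Omar: Omar black — skip
  Max→Hana: Hana black — skip
Max black
Every edge goes to a white or black vertex — no back edge, so the graph is acyclic.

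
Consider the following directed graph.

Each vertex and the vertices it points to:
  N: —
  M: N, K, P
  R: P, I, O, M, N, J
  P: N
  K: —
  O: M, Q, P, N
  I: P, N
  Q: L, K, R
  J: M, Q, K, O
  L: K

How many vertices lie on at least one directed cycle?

A vertex is on a directed cycle iff it belongs to a strongly connected component of size ≥ 2 (or has a self-loop).
The vertices on cycles are {J, O, Q, R} — 4 in total.

4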